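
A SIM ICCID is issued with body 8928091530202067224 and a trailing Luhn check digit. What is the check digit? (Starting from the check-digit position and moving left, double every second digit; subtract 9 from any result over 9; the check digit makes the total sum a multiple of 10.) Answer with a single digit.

8

Partial digits right→left: 4 2 2 7 6 0 2 0 2 0 3 5 1 9 0 8 2 9 8
Double every second digit counting from the check-digit position (so the 1st, 3rd, 5th, ... of the partial from the right).
  doubled (with −9 where >9): 8 4 3 4 4 6 2 0 4 7 → sum 42
  kept as-is: 2 7 0 0 0 5 9 8 9 → sum 40
Total = 42 + 40 = 82.
Check digit = (10 − (82 mod 10)) mod 10 = 8.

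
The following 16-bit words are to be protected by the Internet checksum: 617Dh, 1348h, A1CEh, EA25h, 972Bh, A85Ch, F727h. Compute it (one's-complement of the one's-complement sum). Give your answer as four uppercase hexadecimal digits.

C895

One's-complement addition (fold any carry out of bit 15 back into bit 0):
  0x617D + 0x1348 = 0x074C5
  0x74C5 + 0xA1CE = 0x11693 → wrap carry → 0x1694
  0x1694 + 0xEA25 = 0x100B9 → wrap carry → 0x00BA
  0x00BA + 0x972B = 0x097E5
  0x97E5 + 0xA85C = 0x14041 → wrap carry → 0x4042
  0x4042 + 0xF727 = 0x13769 → wrap carry → 0x376A
One's-complement sum = 0x376A.
Checksum = ~0x376A & 0xFFFF = 0xC895.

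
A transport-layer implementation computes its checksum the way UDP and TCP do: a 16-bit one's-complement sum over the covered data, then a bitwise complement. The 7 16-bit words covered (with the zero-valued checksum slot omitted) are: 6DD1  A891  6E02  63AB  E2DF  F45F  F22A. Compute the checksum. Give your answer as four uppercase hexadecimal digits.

4E84

One's-complement addition (fold any carry out of bit 15 back into bit 0):
  0x6DD1 + 0xA891 = 0x11662 → wrap carry → 0x1663
  0x1663 + 0x6E02 = 0x08465
  0x8465 + 0x63AB = 0x0E810
  0xE810 + 0xE2DF = 0x1CAEF → wrap carry → 0xCAF0
  0xCAF0 + 0xF45F = 0x1BF4F → wrap carry → 0xBF50
  0xBF50 + 0xF22A = 0x1B17A → wrap carry → 0xB17B
One's-complement sum = 0xB17B.
Checksum = ~0xB17B & 0xFFFF = 0x4E84.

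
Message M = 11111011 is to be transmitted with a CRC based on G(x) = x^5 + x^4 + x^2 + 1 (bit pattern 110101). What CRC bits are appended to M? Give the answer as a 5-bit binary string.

10000

Append 5 zeros: 1111101100000. Divide by 110101 (XOR where the leading bit is 1):
  pos 0: 111110 XOR 110101 = 001011
  pos 2: 101111 XOR 110101 = 011010
  pos 3: 110100 XOR 110101 = 000001
Remainder (last 5 bits) = 10000. This is the CRC / FCS.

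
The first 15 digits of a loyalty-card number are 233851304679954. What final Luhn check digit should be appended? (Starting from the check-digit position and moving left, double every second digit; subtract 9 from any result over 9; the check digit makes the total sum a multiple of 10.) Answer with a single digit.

1

Partial digits right→left: 4 5 9 9 7 6 4 0 3 1 5 8 3 3 2
Double every second digit counting from the check-digit position (so the 1st, 3rd, 5th, ... of the partial from the right).
  doubled (with −9 where >9): 8 9 5 8 6 1 6 4 → sum 47
  kept as-is: 5 9 6 0 1 8 3 → sum 32
Total = 47 + 32 = 79.
Check digit = (10 − (79 mod 10)) mod 10 = 1.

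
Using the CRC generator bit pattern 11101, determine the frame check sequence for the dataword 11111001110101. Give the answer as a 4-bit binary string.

1100

Append 4 zeros: 111110011101010000. Divide by 11101 (XOR where the leading bit is 1):
  pos 0: 11111 XOR 11101 = 00010
  pos 3: 10001 XOR 11101 = 01100
  pos 4: 11001 XOR 11101 = 00100
  pos 6: 10010 XOR 11101 = 01111
  pos 7: 11111 XOR 11101 = 00010
  pos 10: 10010 XOR 11101 = 01111
  pos 11: 11110 XOR 11101 = 00011
Remainder (last 4 bits) = 1100. This is the CRC / FCS.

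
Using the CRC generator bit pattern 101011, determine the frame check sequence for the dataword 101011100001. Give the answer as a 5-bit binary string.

Append 5 zeros: 10101110000100000. Divide by 101011 (XOR where the leading bit is 1):
  pos 0: 101011 XOR 101011 = 000000
  pos 6: 100001 XOR 101011 = 001010
  pos 8: 101000 XOR 101011 = 000011
Remainder (last 5 bits) = 11000. This is the CRC / FCS.

11000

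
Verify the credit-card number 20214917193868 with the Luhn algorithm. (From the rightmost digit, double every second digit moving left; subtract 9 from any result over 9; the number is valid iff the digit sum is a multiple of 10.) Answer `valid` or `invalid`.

invalid

From the right, keep odd positions and double even positions (subtract 9 from any doubled value over 9):
  doubled (positions 2,4,...): 3 6 2 2 8 4 4 → sum 29
  kept (positions 1,3,...): 8 8 9 7 9 1 0 → sum 42
Total = 71.
71 mod 10 = 1, so the number is invalid.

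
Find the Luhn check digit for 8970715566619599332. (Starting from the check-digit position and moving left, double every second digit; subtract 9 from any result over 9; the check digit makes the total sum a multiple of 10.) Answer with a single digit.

9

Partial digits right→left: 2 3 3 9 9 5 9 1 6 6 6 5 5 1 7 0 7 9 8
Double every second digit counting from the check-digit position (so the 1st, 3rd, 5th, ... of the partial from the right).
  doubled (with −9 where >9): 4 6 9 9 3 3 1 5 5 7 → sum 52
  kept as-is: 3 9 5 1 6 5 1 0 9 → sum 39
Total = 52 + 39 = 91.
Check digit = (10 − (91 mod 10)) mod 10 = 9.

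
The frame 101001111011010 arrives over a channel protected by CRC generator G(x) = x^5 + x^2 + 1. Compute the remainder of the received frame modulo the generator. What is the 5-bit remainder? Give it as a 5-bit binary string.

00000

Modulo-2 division of 101001111011010 by 100101:
  pos 0: 101001 XOR 100101 = 001100
  pos 2: 110011 XOR 100101 = 010110
  pos 3: 101101 XOR 100101 = 001000
  pos 5: 100001 XOR 100101 = 000100
  pos 8: 100101 XOR 100101 = 000000
Remainder = 00000 (zero — the frame passes the CRC check).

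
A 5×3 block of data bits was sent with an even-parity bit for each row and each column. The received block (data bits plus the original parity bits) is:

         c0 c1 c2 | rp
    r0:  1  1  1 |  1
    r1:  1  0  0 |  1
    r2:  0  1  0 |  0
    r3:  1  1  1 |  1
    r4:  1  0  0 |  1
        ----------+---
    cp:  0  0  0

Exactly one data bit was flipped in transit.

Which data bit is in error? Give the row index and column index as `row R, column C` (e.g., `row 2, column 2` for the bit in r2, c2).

Recompute each row's even parity and compare to rp:
  r0: data parity 1, sent rp 1 → ok
  r1: data parity 1, sent rp 1 → ok
  r2: data parity 1, sent rp 0 → mismatch
  r3: data parity 1, sent rp 1 → ok
  r4: data parity 1, sent rp 1 → ok
Recompute each column's even parity and compare to cp:
  c0: data parity 0, sent cp 0 → ok
  c1: data parity 1, sent cp 0 → mismatch
  c2: data parity 0, sent cp 0 → ok
Exactly one row (r2) and one column (c1) fail → the flipped bit is at their intersection.

row 2, column 1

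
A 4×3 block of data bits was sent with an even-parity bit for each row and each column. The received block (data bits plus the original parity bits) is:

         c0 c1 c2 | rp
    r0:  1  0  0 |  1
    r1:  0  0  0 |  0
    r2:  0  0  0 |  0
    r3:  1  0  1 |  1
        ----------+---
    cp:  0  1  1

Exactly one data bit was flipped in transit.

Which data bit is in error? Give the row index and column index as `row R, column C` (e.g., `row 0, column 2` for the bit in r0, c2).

Recompute each row's even parity and compare to rp:
  r0: data parity 1, sent rp 1 → ok
  r1: data parity 0, sent rp 0 → ok
  r2: data parity 0, sent rp 0 → ok
  r3: data parity 0, sent rp 1 → mismatch
Recompute each column's even parity and compare to cp:
  c0: data parity 0, sent cp 0 → ok
  c1: data parity 0, sent cp 1 → mismatch
  c2: data parity 1, sent cp 1 → ok
Exactly one row (r3) and one column (c1) fail → the flipped bit is at their intersection.

row 3, column 1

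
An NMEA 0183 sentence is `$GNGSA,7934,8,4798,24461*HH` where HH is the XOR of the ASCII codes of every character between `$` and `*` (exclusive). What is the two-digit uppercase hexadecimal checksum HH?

XOR the ASCII codes of the payload characters:
  'G' = 0x47 → acc = 0x47
  'N' = 0x4E → acc = 0x09
  'G' = 0x47 → acc = 0x4E
  'S' = 0x53 → acc = 0x1D
  'A' = 0x41 → acc = 0x5C
  ',' = 0x2C → acc = 0x70
  '7' = 0x37 → acc = 0x47
  '9' = 0x39 → acc = 0x7E
  '3' = 0x33 → acc = 0x4D
  '4' = 0x34 → acc = 0x79
  ',' = 0x2C → acc = 0x55
  '8' = 0x38 → acc = 0x6D
  ',' = 0x2C → acc = 0x41
  '4' = 0x34 → acc = 0x75
  '7' = 0x37 → acc = 0x42
  '9' = 0x39 → acc = 0x7B
  '8' = 0x38 → acc = 0x43
  ',' = 0x2C → acc = 0x6F
  '2' = 0x32 → acc = 0x5D
  '4' = 0x34 → acc = 0x69
  '4' = 0x34 → acc = 0x5D
  '6' = 0x36 → acc = 0x6B
  '1' = 0x31 → acc = 0x5A
Checksum = 0x5A.

5A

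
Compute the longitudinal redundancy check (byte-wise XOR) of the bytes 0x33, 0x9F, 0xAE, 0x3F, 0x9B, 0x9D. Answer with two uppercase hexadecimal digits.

XOR the bytes together:
  start with 0x33
  0x33 ⊕ 0x9F = 0xAC
  0xAC ⊕ 0xAE = 0x02
  0x02 ⊕ 0x3F = 0x3D
  0x3D ⊕ 0x9B = 0xA6
  0xA6 ⊕ 0x9D = 0x3B

3B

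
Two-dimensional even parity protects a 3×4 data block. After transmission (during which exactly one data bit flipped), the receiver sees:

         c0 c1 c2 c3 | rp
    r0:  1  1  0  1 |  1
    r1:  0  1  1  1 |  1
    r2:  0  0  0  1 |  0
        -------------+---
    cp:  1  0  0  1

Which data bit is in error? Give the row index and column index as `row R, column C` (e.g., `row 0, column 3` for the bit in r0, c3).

row 2, column 2

Recompute each row's even parity and compare to rp:
  r0: data parity 1, sent rp 1 → ok
  r1: data parity 1, sent rp 1 → ok
  r2: data parity 1, sent rp 0 → mismatch
Recompute each column's even parity and compare to cp:
  c0: data parity 1, sent cp 1 → ok
  c1: data parity 0, sent cp 0 → ok
  c2: data parity 1, sent cp 0 → mismatch
  c3: data parity 1, sent cp 1 → ok
Exactly one row (r2) and one column (c2) fail → the flipped bit is at their intersection.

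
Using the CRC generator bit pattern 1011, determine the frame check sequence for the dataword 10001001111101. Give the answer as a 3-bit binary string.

101

Append 3 zeros: 10001001111101000. Divide by 1011 (XOR where the leading bit is 1):
  pos 0: 1000 XOR 1011 = 0011
  pos 2: 1110 XOR 1011 = 0101
  pos 3: 1010 XOR 1011 = 0001
  pos 6: 1111 XOR 1011 = 0100
  pos 7: 1001 XOR 1011 = 0010
  pos 9: 1010 XOR 1011 = 0001
  pos 12: 1100 XOR 1011 = 0111
  pos 13: 1110 XOR 1011 = 0101
Remainder (last 3 bits) = 101. This is the CRC / FCS.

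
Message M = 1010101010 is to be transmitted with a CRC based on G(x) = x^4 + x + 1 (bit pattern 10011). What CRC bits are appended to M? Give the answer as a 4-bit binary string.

Append 4 zeros: 10101010100000. Divide by 10011 (XOR where the leading bit is 1):
  pos 0: 10101 XOR 10011 = 00110
  pos 2: 11001 XOR 10011 = 01010
  pos 3: 10100 XOR 10011 = 00111
  pos 5: 11110 XOR 10011 = 01101
  pos 6: 11010 XOR 10011 = 01001
  pos 7: 10010 XOR 10011 = 00001
Remainder (last 4 bits) = 0100. This is the CRC / FCS.

0100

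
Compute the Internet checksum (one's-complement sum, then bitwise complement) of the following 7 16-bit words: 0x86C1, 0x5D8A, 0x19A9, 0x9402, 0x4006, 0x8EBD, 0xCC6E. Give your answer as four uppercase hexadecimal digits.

D2D5

One's-complement addition (fold any carry out of bit 15 back into bit 0):
  0x86C1 + 0x5D8A = 0x0E44B
  0xE44B + 0x19A9 = 0x0FDF4
  0xFDF4 + 0x9402 = 0x191F6 → wrap carry → 0x91F7
  0x91F7 + 0x4006 = 0x0D1FD
  0xD1FD + 0x8EBD = 0x160BA → wrap carry → 0x60BB
  0x60BB + 0xCC6E = 0x12D29 → wrap carry → 0x2D2A
One's-complement sum = 0x2D2A.
Checksum = ~0x2D2A & 0xFFFF = 0xD2D5.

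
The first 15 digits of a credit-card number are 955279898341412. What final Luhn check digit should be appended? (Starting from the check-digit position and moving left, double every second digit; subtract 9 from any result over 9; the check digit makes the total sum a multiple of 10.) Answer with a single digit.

1

Partial digits right→left: 2 1 4 1 4 3 8 9 8 9 7 2 5 5 9
Double every second digit counting from the check-digit position (so the 1st, 3rd, 5th, ... of the partial from the right).
  doubled (with −9 where >9): 4 8 8 7 7 5 1 9 → sum 49
  kept as-is: 1 1 3 9 9 2 5 → sum 30
Total = 49 + 30 = 79.
Check digit = (10 − (79 mod 10)) mod 10 = 1.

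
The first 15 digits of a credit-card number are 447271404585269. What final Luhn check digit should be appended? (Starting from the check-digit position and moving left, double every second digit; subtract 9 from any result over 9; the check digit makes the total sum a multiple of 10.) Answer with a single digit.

3

Partial digits right→left: 9 6 2 5 8 5 4 0 4 1 7 2 7 4 4
Double every second digit counting from the check-digit position (so the 1st, 3rd, 5th, ... of the partial from the right).
  doubled (with −9 where >9): 9 4 7 8 8 5 5 8 → sum 54
  kept as-is: 6 5 5 0 1 2 4 → sum 23
Total = 54 + 23 = 77.
Check digit = (10 − (77 mod 10)) mod 10 = 3.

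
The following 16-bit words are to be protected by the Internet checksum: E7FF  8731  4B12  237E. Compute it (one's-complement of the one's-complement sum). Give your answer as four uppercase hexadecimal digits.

One's-complement addition (fold any carry out of bit 15 back into bit 0):
  0xE7FF + 0x8731 = 0x16F30 → wrap carry → 0x6F31
  0x6F31 + 0x4B12 = 0x0BA43
  0xBA43 + 0x237E = 0x0DDC1
One's-complement sum = 0xDDC1.
Checksum = ~0xDDC1 & 0xFFFF = 0x223E.

223E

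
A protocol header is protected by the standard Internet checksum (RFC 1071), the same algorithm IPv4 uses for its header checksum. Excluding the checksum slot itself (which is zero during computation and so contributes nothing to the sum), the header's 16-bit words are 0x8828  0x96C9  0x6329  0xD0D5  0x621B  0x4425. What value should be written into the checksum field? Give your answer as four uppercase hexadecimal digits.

06CE

One's-complement addition (fold any carry out of bit 15 back into bit 0):
  0x8828 + 0x96C9 = 0x11EF1 → wrap carry → 0x1EF2
  0x1EF2 + 0x6329 = 0x0821B
  0x821B + 0xD0D5 = 0x152F0 → wrap carry → 0x52F1
  0x52F1 + 0x621B = 0x0B50C
  0xB50C + 0x4425 = 0x0F931
One's-complement sum = 0xF931.
Checksum = ~0xF931 & 0xFFFF = 0x06CE.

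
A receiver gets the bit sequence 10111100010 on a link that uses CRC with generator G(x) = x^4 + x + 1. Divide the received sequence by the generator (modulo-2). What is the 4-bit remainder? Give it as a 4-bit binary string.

Modulo-2 division of 10111100010 by 10011:
  pos 0: 10111 XOR 10011 = 00100
  pos 2: 10010 XOR 10011 = 00001
  pos 6: 10010 XOR 10011 = 00001
Remainder = 0001 (nonzero — an error is detected).

0001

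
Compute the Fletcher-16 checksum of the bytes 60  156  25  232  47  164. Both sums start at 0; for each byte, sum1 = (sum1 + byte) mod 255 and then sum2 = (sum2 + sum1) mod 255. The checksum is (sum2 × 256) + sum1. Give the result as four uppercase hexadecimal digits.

9AAE

Running sums (mod 255):
  after byte 0 (60): sum1=60, sum2=60
  after byte 1 (156): sum1=216, sum2=21
  after byte 2 (25): sum1=241, sum2=7
  after byte 3 (232): sum1=218, sum2=225
  after byte 4 (47): sum1=10, sum2=235
  after byte 5 (164): sum1=174, sum2=154
Checksum = sum2·256 + sum1 = 154·256 + 174 = 39598 = 0x9AAE.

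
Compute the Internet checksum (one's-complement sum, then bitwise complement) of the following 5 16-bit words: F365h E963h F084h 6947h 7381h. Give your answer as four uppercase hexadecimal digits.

One's-complement addition (fold any carry out of bit 15 back into bit 0):
  0xF365 + 0xE963 = 0x1DCC8 → wrap carry → 0xDCC9
  0xDCC9 + 0xF084 = 0x1CD4D → wrap carry → 0xCD4E
  0xCD4E + 0x6947 = 0x13695 → wrap carry → 0x3696
  0x3696 + 0x7381 = 0x0AA17
One's-complement sum = 0xAA17.
Checksum = ~0xAA17 & 0xFFFF = 0x55E8.

55E8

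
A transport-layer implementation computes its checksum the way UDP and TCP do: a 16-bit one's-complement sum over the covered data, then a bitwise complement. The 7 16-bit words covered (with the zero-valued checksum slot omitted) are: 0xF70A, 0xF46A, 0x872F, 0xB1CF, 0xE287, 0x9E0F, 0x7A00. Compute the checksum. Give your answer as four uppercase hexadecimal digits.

E0F2

One's-complement addition (fold any carry out of bit 15 back into bit 0):
  0xF70A + 0xF46A = 0x1EB74 → wrap carry → 0xEB75
  0xEB75 + 0x872F = 0x172A4 → wrap carry → 0x72A5
  0x72A5 + 0xB1CF = 0x12474 → wrap carry → 0x2475
  0x2475 + 0xE287 = 0x106FC → wrap carry → 0x06FD
  0x06FD + 0x9E0F = 0x0A50C
  0xA50C + 0x7A00 = 0x11F0C → wrap carry → 0x1F0D
One's-complement sum = 0x1F0D.
Checksum = ~0x1F0D & 0xFFFF = 0xE0F2.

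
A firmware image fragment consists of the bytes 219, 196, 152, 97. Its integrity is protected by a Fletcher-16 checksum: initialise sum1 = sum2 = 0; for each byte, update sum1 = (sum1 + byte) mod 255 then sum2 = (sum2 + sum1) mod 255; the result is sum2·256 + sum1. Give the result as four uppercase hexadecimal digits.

Running sums (mod 255):
  after byte 0 (219): sum1=219, sum2=219
  after byte 1 (196): sum1=160, sum2=124
  after byte 2 (152): sum1=57, sum2=181
  after byte 3 (97): sum1=154, sum2=80
Checksum = sum2·256 + sum1 = 80·256 + 154 = 20634 = 0x509A.

509A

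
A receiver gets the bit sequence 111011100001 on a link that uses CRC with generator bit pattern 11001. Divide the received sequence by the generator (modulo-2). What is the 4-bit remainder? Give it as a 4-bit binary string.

0000

Modulo-2 division of 111011100001 by 11001:
  pos 0: 11101 XOR 11001 = 00100
  pos 2: 10011 XOR 11001 = 01010
  pos 3: 10100 XOR 11001 = 01101
  pos 4: 11010 XOR 11001 = 00011
  pos 7: 11001 XOR 11001 = 00000
Remainder = 0000 (zero — the frame passes the CRC check).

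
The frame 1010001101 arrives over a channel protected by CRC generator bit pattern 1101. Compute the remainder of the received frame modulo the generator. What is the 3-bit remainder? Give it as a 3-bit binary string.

Modulo-2 division of 1010001101 by 1101:
  pos 0: 1010 XOR 1101 = 0111
  pos 1: 1110 XOR 1101 = 0011
  pos 3: 1101 XOR 1101 = 0000
Remainder = 101 (nonzero — an error is detected).

101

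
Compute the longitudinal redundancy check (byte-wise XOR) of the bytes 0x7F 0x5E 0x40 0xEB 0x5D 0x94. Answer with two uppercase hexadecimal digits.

XOR the bytes together:
  start with 0x7F
  0x7F ⊕ 0x5E = 0x21
  0x21 ⊕ 0x40 = 0x61
  0x61 ⊕ 0xEB = 0x8A
  0x8A ⊕ 0x5D = 0xD7
  0xD7 ⊕ 0x94 = 0x43

43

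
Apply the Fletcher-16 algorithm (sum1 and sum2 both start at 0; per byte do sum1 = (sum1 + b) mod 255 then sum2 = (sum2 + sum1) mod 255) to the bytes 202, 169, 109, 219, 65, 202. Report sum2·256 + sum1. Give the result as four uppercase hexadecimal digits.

Running sums (mod 255):
  after byte 0 (202): sum1=202, sum2=202
  after byte 1 (169): sum1=116, sum2=63
  after byte 2 (109): sum1=225, sum2=33
  after byte 3 (219): sum1=189, sum2=222
  after byte 4 (65): sum1=254, sum2=221
  after byte 5 (202): sum1=201, sum2=167
Checksum = sum2·256 + sum1 = 167·256 + 201 = 42953 = 0xA7C9.

A7C9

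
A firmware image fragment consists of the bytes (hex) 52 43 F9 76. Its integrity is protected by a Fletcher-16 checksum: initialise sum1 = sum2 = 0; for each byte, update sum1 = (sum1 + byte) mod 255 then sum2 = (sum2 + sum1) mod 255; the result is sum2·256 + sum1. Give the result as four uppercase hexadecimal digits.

7D06

Running sums (mod 255):
  after byte 0 (52): sum1=82, sum2=82
  after byte 1 (43): sum1=149, sum2=231
  after byte 2 (F9): sum1=143, sum2=119
  after byte 3 (76): sum1=6, sum2=125
Checksum = sum2·256 + sum1 = 125·256 + 6 = 32006 = 0x7D06.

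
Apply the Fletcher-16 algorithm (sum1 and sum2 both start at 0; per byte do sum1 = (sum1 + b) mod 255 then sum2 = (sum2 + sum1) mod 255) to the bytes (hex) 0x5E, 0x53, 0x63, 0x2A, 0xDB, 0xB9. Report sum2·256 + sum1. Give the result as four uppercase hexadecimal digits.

Running sums (mod 255):
  after byte 0 (0x5E): sum1=94, sum2=94
  after byte 1 (0x53): sum1=177, sum2=16
  after byte 2 (0x63): sum1=21, sum2=37
  after byte 3 (0x2A): sum1=63, sum2=100
  after byte 4 (0xDB): sum1=27, sum2=127
  after byte 5 (0xB9): sum1=212, sum2=84
Checksum = sum2·256 + sum1 = 84·256 + 212 = 21716 = 0x54D4.

54D4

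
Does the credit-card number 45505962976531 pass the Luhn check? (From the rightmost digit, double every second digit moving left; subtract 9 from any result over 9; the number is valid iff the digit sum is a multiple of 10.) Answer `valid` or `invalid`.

valid

From the right, keep odd positions and double even positions (subtract 9 from any doubled value over 9):
  doubled (positions 2,4,...): 6 3 9 3 1 1 8 → sum 31
  kept (positions 1,3,...): 1 5 7 2 9 0 5 → sum 29
Total = 60.
60 mod 10 = 0, so the number is valid.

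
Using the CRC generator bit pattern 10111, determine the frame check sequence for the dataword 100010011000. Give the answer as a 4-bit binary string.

Append 4 zeros: 1000100110000000. Divide by 10111 (XOR where the leading bit is 1):
  pos 0: 10001 XOR 10111 = 00110
  pos 2: 11000 XOR 10111 = 01111
  pos 3: 11111 XOR 10111 = 01000
  pos 4: 10001 XOR 10111 = 00110
  pos 6: 11000 XOR 10111 = 01111
  pos 7: 11110 XOR 10111 = 01001
  pos 8: 10010 XOR 10111 = 00101
  pos 10: 10100 XOR 10111 = 00011
Remainder (last 4 bits) = 0110. This is the CRC / FCS.

0110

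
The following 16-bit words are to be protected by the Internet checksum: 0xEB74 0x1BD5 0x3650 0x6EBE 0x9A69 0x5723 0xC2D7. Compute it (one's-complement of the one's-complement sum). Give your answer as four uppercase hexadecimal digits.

9F42

One's-complement addition (fold any carry out of bit 15 back into bit 0):
  0xEB74 + 0x1BD5 = 0x10749 → wrap carry → 0x074A
  0x074A + 0x3650 = 0x03D9A
  0x3D9A + 0x6EBE = 0x0AC58
  0xAC58 + 0x9A69 = 0x146C1 → wrap carry → 0x46C2
  0x46C2 + 0x5723 = 0x09DE5
  0x9DE5 + 0xC2D7 = 0x160BC → wrap carry → 0x60BD
One's-complement sum = 0x60BD.
Checksum = ~0x60BD & 0xFFFF = 0x9F42.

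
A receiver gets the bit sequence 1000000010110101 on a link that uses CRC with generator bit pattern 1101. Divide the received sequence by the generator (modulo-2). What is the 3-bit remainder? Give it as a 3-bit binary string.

010

Modulo-2 division of 1000000010110101 by 1101:
  pos 0: 1000 XOR 1101 = 0101
  pos 1: 1010 XOR 1101 = 0111
  pos 2: 1110 XOR 1101 = 0011
  pos 4: 1100 XOR 1101 = 0001
  pos 7: 1101 XOR 1101 = 0000
  pos 11: 1010 XOR 1101 = 0111
  pos 12: 1111 XOR 1101 = 0010
Remainder = 010 (nonzero — an error is detected).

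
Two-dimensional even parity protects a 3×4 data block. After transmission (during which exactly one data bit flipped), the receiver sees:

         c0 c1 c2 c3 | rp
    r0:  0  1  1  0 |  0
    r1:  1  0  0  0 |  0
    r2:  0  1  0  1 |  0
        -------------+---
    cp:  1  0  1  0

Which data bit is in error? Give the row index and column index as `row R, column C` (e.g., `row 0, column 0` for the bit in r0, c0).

Recompute each row's even parity and compare to rp:
  r0: data parity 0, sent rp 0 → ok
  r1: data parity 1, sent rp 0 → mismatch
  r2: data parity 0, sent rp 0 → ok
Recompute each column's even parity and compare to cp:
  c0: data parity 1, sent cp 1 → ok
  c1: data parity 0, sent cp 0 → ok
  c2: data parity 1, sent cp 1 → ok
  c3: data parity 1, sent cp 0 → mismatch
Exactly one row (r1) and one column (c3) fail → the flipped bit is at their intersection.

row 1, column 3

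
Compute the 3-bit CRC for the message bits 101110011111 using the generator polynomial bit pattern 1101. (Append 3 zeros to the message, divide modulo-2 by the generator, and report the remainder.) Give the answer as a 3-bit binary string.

110

Append 3 zeros: 101110011111000. Divide by 1101 (XOR where the leading bit is 1):
  pos 0: 1011 XOR 1101 = 0110
  pos 1: 1101 XOR 1101 = 0000
  pos 7: 1111 XOR 1101 = 0010
  pos 9: 1010 XOR 1101 = 0111
  pos 10: 1110 XOR 1101 = 0011
Remainder (last 3 bits) = 110. This is the CRC / FCS.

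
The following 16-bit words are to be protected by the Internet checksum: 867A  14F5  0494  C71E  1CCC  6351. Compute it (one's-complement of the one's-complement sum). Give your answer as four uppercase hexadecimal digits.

18C0

One's-complement addition (fold any carry out of bit 15 back into bit 0):
  0x867A + 0x14F5 = 0x09B6F
  0x9B6F + 0x0494 = 0x0A003
  0xA003 + 0xC71E = 0x16721 → wrap carry → 0x6722
  0x6722 + 0x1CCC = 0x083EE
  0x83EE + 0x6351 = 0x0E73F
One's-complement sum = 0xE73F.
Checksum = ~0xE73F & 0xFFFF = 0x18C0.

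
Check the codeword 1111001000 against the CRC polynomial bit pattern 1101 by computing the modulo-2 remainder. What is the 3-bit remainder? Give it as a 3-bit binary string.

Modulo-2 division of 1111001000 by 1101:
  pos 0: 1111 XOR 1101 = 0010
  pos 2: 1000 XOR 1101 = 0101
  pos 3: 1011 XOR 1101 = 0110
  pos 4: 1100 XOR 1101 = 0001
Remainder = 100 (nonzero — an error is detected).

100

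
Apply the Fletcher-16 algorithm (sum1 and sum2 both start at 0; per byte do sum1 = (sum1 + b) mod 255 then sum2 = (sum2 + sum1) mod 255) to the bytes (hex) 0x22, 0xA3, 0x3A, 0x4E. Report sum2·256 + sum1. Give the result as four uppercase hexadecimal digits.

364E

Running sums (mod 255):
  after byte 0 (0x22): sum1=34, sum2=34
  after byte 1 (0xA3): sum1=197, sum2=231
  after byte 2 (0x3A): sum1=0, sum2=231
  after byte 3 (0x4E): sum1=78, sum2=54
Checksum = sum2·256 + sum1 = 54·256 + 78 = 13902 = 0x364E.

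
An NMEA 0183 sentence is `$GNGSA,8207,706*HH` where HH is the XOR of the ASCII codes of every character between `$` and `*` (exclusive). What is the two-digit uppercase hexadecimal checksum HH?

60

XOR the ASCII codes of the payload characters:
  'G' = 0x47 → acc = 0x47
  'N' = 0x4E → acc = 0x09
  'G' = 0x47 → acc = 0x4E
  'S' = 0x53 → acc = 0x1D
  'A' = 0x41 → acc = 0x5C
  ',' = 0x2C → acc = 0x70
  '8' = 0x38 → acc = 0x48
  '2' = 0x32 → acc = 0x7A
  '0' = 0x30 → acc = 0x4A
  '7' = 0x37 → acc = 0x7D
  ',' = 0x2C → acc = 0x51
  '7' = 0x37 → acc = 0x66
  '0' = 0x30 → acc = 0x56
  '6' = 0x36 → acc = 0x60
Checksum = 0x60.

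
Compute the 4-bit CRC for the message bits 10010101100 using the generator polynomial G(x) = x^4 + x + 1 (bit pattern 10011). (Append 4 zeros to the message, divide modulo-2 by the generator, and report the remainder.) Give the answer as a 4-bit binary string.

Append 4 zeros: 100101011000000. Divide by 10011 (XOR where the leading bit is 1):
  pos 0: 10010 XOR 10011 = 00001
  pos 4: 11011 XOR 10011 = 01000
  pos 5: 10000 XOR 10011 = 00011
  pos 8: 11000 XOR 10011 = 01011
  pos 9: 10110 XOR 10011 = 00101
Remainder (last 4 bits) = 1010. This is the CRC / FCS.

1010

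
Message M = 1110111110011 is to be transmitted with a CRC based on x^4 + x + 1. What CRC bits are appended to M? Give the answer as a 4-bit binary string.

0110

Append 4 zeros: 11101111100110000. Divide by 10011 (XOR where the leading bit is 1):
  pos 0: 11101 XOR 10011 = 01110
  pos 1: 11101 XOR 10011 = 01110
  pos 2: 11101 XOR 10011 = 01110
  pos 3: 11101 XOR 10011 = 01110
  pos 4: 11101 XOR 10011 = 01110
  pos 5: 11100 XOR 10011 = 01111
  pos 6: 11110 XOR 10011 = 01101
  pos 7: 11011 XOR 10011 = 01000
  pos 8: 10001 XOR 10011 = 00010
  pos 11: 10000 XOR 10011 = 00011
Remainder (last 4 bits) = 0110. This is the CRC / FCS.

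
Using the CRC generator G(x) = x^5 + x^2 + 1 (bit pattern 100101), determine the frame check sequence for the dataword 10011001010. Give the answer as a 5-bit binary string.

10001

Append 5 zeros: 1001100101000000. Divide by 100101 (XOR where the leading bit is 1):
  pos 0: 100110 XOR 100101 = 000011
  pos 4: 110101 XOR 100101 = 010000
  pos 5: 100000 XOR 100101 = 000101
  pos 8: 101000 XOR 100101 = 001101
  pos 10: 110100 XOR 100101 = 010001
Remainder (last 5 bits) = 10001. This is the CRC / FCS.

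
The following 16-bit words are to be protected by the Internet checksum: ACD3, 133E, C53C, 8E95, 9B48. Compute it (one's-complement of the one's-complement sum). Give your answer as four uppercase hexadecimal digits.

50D3

One's-complement addition (fold any carry out of bit 15 back into bit 0):
  0xACD3 + 0x133E = 0x0C011
  0xC011 + 0xC53C = 0x1854D → wrap carry → 0x854E
  0x854E + 0x8E95 = 0x113E3 → wrap carry → 0x13E4
  0x13E4 + 0x9B48 = 0x0AF2C
One's-complement sum = 0xAF2C.
Checksum = ~0xAF2C & 0xFFFF = 0x50D3.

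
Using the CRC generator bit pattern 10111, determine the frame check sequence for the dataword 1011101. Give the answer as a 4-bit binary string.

Append 4 zeros: 10111010000. Divide by 10111 (XOR where the leading bit is 1):
  pos 0: 10111 XOR 10111 = 00000
  pos 6: 10000 XOR 10111 = 00111
Remainder (last 4 bits) = 0111. This is the CRC / FCS.

0111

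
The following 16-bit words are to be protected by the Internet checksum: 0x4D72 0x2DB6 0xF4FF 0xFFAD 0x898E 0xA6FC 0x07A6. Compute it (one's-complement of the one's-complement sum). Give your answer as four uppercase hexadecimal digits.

57F8

One's-complement addition (fold any carry out of bit 15 back into bit 0):
  0x4D72 + 0x2DB6 = 0x07B28
  0x7B28 + 0xF4FF = 0x17027 → wrap carry → 0x7028
  0x7028 + 0xFFAD = 0x16FD5 → wrap carry → 0x6FD6
  0x6FD6 + 0x898E = 0x0F964
  0xF964 + 0xA6FC = 0x1A060 → wrap carry → 0xA061
  0xA061 + 0x07A6 = 0x0A807
One's-complement sum = 0xA807.
Checksum = ~0xA807 & 0xFFFF = 0x57F8.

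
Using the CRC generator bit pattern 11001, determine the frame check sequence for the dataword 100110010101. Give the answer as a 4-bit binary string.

0111

Append 4 zeros: 1001100101010000. Divide by 11001 (XOR where the leading bit is 1):
  pos 0: 10011 XOR 11001 = 01010
  pos 1: 10100 XOR 11001 = 01101
  pos 2: 11010 XOR 11001 = 00011
  pos 5: 11101 XOR 11001 = 00100
  pos 7: 10001 XOR 11001 = 01000
  pos 8: 10000 XOR 11001 = 01001
  pos 9: 10010 XOR 11001 = 01011
  pos 10: 10110 XOR 11001 = 01111
  pos 11: 11110 XOR 11001 = 00111
Remainder (last 4 bits) = 0111. This is the CRC / FCS.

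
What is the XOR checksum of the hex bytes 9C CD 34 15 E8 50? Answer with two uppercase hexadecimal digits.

XOR the bytes together:
  start with 0x9C
  0x9C ⊕ 0xCD = 0x51
  0x51 ⊕ 0x34 = 0x65
  0x65 ⊕ 0x15 = 0x70
  0x70 ⊕ 0xE8 = 0x98
  0x98 ⊕ 0x50 = 0xC8

C8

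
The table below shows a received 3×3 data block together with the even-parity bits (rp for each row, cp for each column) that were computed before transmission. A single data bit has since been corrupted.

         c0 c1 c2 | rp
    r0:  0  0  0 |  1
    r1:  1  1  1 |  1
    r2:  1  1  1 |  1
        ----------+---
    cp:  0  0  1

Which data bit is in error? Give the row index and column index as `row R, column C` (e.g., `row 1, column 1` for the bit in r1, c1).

Recompute each row's even parity and compare to rp:
  r0: data parity 0, sent rp 1 → mismatch
  r1: data parity 1, sent rp 1 → ok
  r2: data parity 1, sent rp 1 → ok
Recompute each column's even parity and compare to cp:
  c0: data parity 0, sent cp 0 → ok
  c1: data parity 0, sent cp 0 → ok
  c2: data parity 0, sent cp 1 → mismatch
Exactly one row (r0) and one column (c2) fail → the flipped bit is at their intersection.

row 0, column 2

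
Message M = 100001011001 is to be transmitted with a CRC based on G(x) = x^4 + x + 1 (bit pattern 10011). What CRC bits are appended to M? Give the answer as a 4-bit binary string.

Append 4 zeros: 1000010110010000. Divide by 10011 (XOR where the leading bit is 1):
  pos 0: 10000 XOR 10011 = 00011
  pos 3: 11101 XOR 10011 = 01110
  pos 4: 11101 XOR 10011 = 01110
  pos 5: 11100 XOR 10011 = 01111
  pos 6: 11110 XOR 10011 = 01101
  pos 7: 11011 XOR 10011 = 01000
  pos 8: 10000 XOR 10011 = 00011
  pos 11: 11000 XOR 10011 = 01011
Remainder (last 4 bits) = 1011. This is the CRC / FCS.

1011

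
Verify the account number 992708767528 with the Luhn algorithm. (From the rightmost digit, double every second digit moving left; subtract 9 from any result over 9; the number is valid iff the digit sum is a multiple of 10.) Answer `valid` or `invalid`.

From the right, keep odd positions and double even positions (subtract 9 from any doubled value over 9):
  doubled (positions 2,4,...): 4 5 5 0 4 9 → sum 27
  kept (positions 1,3,...): 8 5 6 8 7 9 → sum 43
Total = 70.
70 mod 10 = 0, so the number is valid.

valid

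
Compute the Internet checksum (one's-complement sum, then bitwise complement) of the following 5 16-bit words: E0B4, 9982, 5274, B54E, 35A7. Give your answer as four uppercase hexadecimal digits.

485E

One's-complement addition (fold any carry out of bit 15 back into bit 0):
  0xE0B4 + 0x9982 = 0x17A36 → wrap carry → 0x7A37
  0x7A37 + 0x5274 = 0x0CCAB
  0xCCAB + 0xB54E = 0x181F9 → wrap carry → 0x81FA
  0x81FA + 0x35A7 = 0x0B7A1
One's-complement sum = 0xB7A1.
Checksum = ~0xB7A1 & 0xFFFF = 0x485E.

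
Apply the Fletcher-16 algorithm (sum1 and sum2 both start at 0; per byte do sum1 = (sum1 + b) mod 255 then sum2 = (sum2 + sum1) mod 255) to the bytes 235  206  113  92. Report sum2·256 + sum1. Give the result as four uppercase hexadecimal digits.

5B88

Running sums (mod 255):
  after byte 0 (235): sum1=235, sum2=235
  after byte 1 (206): sum1=186, sum2=166
  after byte 2 (113): sum1=44, sum2=210
  after byte 3 (92): sum1=136, sum2=91
Checksum = sum2·256 + sum1 = 91·256 + 136 = 23432 = 0x5B88.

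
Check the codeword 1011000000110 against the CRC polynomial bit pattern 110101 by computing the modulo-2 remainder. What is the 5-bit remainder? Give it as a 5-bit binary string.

Modulo-2 division of 1011000000110 by 110101:
  pos 0: 101100 XOR 110101 = 011001
  pos 1: 110010 XOR 110101 = 000111
  pos 4: 111000 XOR 110101 = 001101
  pos 6: 110111 XOR 110101 = 000010
Remainder = 00100 (nonzero — an error is detected).

00100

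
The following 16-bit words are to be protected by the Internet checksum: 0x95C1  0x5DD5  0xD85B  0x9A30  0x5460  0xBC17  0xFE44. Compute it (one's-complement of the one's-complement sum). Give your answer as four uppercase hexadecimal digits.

8B1F

One's-complement addition (fold any carry out of bit 15 back into bit 0):
  0x95C1 + 0x5DD5 = 0x0F396
  0xF396 + 0xD85B = 0x1CBF1 → wrap carry → 0xCBF2
  0xCBF2 + 0x9A30 = 0x16622 → wrap carry → 0x6623
  0x6623 + 0x5460 = 0x0BA83
  0xBA83 + 0xBC17 = 0x1769A → wrap carry → 0x769B
  0x769B + 0xFE44 = 0x174DF → wrap carry → 0x74E0
One's-complement sum = 0x74E0.
Checksum = ~0x74E0 & 0xFFFF = 0x8B1F.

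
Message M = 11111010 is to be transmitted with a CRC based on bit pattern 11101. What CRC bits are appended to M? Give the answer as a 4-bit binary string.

Append 4 zeros: 111110100000. Divide by 11101 (XOR where the leading bit is 1):
  pos 0: 11111 XOR 11101 = 00010
  pos 3: 10010 XOR 11101 = 01111
  pos 4: 11110 XOR 11101 = 00011
  pos 7: 11000 XOR 11101 = 00101
Remainder (last 4 bits) = 0101. This is the CRC / FCS.

0101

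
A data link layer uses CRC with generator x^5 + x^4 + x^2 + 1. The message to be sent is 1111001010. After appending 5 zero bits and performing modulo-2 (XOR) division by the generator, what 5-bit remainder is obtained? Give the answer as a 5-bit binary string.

01100

Append 5 zeros: 111100101000000. Divide by 110101 (XOR where the leading bit is 1):
  pos 0: 111100 XOR 110101 = 001001
  pos 2: 100110 XOR 110101 = 010011
  pos 3: 100111 XOR 110101 = 010010
  pos 4: 100100 XOR 110101 = 010001
  pos 5: 100010 XOR 110101 = 010111
  pos 6: 101110 XOR 110101 = 011011
  pos 7: 110110 XOR 110101 = 000011
Remainder (last 5 bits) = 01100. This is the CRC / FCS.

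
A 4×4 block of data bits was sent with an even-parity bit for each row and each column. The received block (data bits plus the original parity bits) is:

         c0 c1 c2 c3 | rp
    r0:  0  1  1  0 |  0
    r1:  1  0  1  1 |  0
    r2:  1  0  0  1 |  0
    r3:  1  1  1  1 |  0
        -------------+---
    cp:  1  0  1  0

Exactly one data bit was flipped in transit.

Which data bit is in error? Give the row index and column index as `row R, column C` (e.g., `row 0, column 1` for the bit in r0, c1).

row 1, column 3

Recompute each row's even parity and compare to rp:
  r0: data parity 0, sent rp 0 → ok
  r1: data parity 1, sent rp 0 → mismatch
  r2: data parity 0, sent rp 0 → ok
  r3: data parity 0, sent rp 0 → ok
Recompute each column's even parity and compare to cp:
  c0: data parity 1, sent cp 1 → ok
  c1: data parity 0, sent cp 0 → ok
  c2: data parity 1, sent cp 1 → ok
  c3: data parity 1, sent cp 0 → mismatch
Exactly one row (r1) and one column (c3) fail → the flipped bit is at their intersection.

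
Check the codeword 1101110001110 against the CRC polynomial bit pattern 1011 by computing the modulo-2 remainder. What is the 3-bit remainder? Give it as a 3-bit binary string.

011

Modulo-2 division of 1101110001110 by 1011:
  pos 0: 1101 XOR 1011 = 0110
  pos 1: 1101 XOR 1011 = 0110
  pos 2: 1101 XOR 1011 = 0110
  pos 3: 1100 XOR 1011 = 0111
  pos 4: 1110 XOR 1011 = 0101
  pos 5: 1010 XOR 1011 = 0001
  pos 8: 1111 XOR 1011 = 0100
  pos 9: 1000 XOR 1011 = 0011
Remainder = 011 (nonzero — an error is detected).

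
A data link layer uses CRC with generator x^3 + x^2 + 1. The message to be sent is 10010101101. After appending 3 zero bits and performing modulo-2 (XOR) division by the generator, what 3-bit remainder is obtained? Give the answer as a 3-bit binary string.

001

Append 3 zeros: 10010101101000. Divide by 1101 (XOR where the leading bit is 1):
  pos 0: 1001 XOR 1101 = 0100
  pos 1: 1000 XOR 1101 = 0101
  pos 2: 1011 XOR 1101 = 0110
  pos 3: 1100 XOR 1101 = 0001
  pos 6: 1110 XOR 1101 = 0011
  pos 8: 1110 XOR 1101 = 0011
  pos 10: 1100 XOR 1101 = 0001
Remainder (last 3 bits) = 001. This is the CRC / FCS.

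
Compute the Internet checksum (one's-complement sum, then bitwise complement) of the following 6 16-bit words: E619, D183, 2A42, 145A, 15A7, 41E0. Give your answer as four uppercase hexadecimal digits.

B23E

One's-complement addition (fold any carry out of bit 15 back into bit 0):
  0xE619 + 0xD183 = 0x1B79C → wrap carry → 0xB79D
  0xB79D + 0x2A42 = 0x0E1DF
  0xE1DF + 0x145A = 0x0F639
  0xF639 + 0x15A7 = 0x10BE0 → wrap carry → 0x0BE1
  0x0BE1 + 0x41E0 = 0x04DC1
One's-complement sum = 0x4DC1.
Checksum = ~0x4DC1 & 0xFFFF = 0xB23E.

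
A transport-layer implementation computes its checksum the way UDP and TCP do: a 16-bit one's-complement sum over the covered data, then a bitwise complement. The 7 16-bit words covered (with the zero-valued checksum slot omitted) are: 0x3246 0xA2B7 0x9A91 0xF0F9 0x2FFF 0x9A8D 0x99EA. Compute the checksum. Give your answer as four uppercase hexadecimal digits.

One's-complement addition (fold any carry out of bit 15 back into bit 0):
  0x3246 + 0xA2B7 = 0x0D4FD
  0xD4FD + 0x9A91 = 0x16F8E → wrap carry → 0x6F8F
  0x6F8F + 0xF0F9 = 0x16088 → wrap carry → 0x6089
  0x6089 + 0x2FFF = 0x09088
  0x9088 + 0x9A8D = 0x12B15 → wrap carry → 0x2B16
  0x2B16 + 0x99EA = 0x0C500
One's-complement sum = 0xC500.
Checksum = ~0xC500 & 0xFFFF = 0x3AFF.

3AFF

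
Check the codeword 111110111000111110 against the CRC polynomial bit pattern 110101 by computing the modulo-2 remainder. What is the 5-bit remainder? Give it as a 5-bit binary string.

01011

Modulo-2 division of 111110111000111110 by 110101:
  pos 0: 111110 XOR 110101 = 001011
  pos 2: 101111 XOR 110101 = 011010
  pos 3: 110101 XOR 110101 = 000000
  pos 12: 111110 XOR 110101 = 001011
Remainder = 01011 (nonzero — an error is detected).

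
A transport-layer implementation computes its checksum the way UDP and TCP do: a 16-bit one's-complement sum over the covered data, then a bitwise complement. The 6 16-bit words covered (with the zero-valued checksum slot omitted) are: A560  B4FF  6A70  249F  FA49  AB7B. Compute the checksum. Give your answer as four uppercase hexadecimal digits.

One's-complement addition (fold any carry out of bit 15 back into bit 0):
  0xA560 + 0xB4FF = 0x15A5F → wrap carry → 0x5A60
  0x5A60 + 0x6A70 = 0x0C4D0
  0xC4D0 + 0x249F = 0x0E96F
  0xE96F + 0xFA49 = 0x1E3B8 → wrap carry → 0xE3B9
  0xE3B9 + 0xAB7B = 0x18F34 → wrap carry → 0x8F35
One's-complement sum = 0x8F35.
Checksum = ~0x8F35 & 0xFFFF = 0x70CA.

70CA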